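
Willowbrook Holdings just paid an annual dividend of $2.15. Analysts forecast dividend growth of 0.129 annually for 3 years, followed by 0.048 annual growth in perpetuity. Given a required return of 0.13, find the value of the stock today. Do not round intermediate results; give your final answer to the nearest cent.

D_1 = 2.42735
D_2 = 2.74048
D_3 = 3.09400
Terminal value at year 3: TV = D_3×(1+g_2)/(r−g_2) = 3.24251/0.082 = 39.54283
P_0 = D_1/(1+r)^1 + D_2/(1+r)^2 + D_3/(1+r)^3 + TV/(1+r)^3
    = 2.14810 + 2.14620 + 2.14430 + 27.40516 = 33.84375

$33.84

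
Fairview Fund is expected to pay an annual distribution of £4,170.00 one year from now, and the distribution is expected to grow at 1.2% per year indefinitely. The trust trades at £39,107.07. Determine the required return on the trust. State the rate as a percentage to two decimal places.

11.86%

P = D₁/(r − g) ⇒ r = D₁/P + g = £4,170.0000/£39,107.07 + 0.012 = 0.106630 + 0.012 = 0.118630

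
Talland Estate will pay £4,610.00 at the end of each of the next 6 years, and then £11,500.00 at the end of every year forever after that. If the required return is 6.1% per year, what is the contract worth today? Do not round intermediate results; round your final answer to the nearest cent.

£154750.41

PV of 6-year annuity: £4,610.00 × [1 − (1+0.061)^−6] / 0.061 = 22597.81641
Perpetuity value at year 6: £11,500.00 / 0.061 = 188524.59016
PV of perpetuity: 188524.59016 / (1+0.061)^6 = 132152.59695
Total PV = 22597.81641 + 132152.59695 = 154750.41336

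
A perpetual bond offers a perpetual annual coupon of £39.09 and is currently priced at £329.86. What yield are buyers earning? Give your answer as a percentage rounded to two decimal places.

P = C/r ⇒ r = C/P = £39.09/£329.86 = 0.118505

11.85%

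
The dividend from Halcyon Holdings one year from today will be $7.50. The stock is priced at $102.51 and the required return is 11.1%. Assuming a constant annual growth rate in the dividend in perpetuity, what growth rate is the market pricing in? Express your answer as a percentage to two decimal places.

3.78%

P = D₁/(r−g) ⇒ g = r − D₁/P = 0.111 − $7.50/$102.51 = 0.037836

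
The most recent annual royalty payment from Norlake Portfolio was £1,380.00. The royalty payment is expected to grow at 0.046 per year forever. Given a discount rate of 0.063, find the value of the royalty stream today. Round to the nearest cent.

£84910.59

D₁ = D₀ × (1 + g) = £1,380.00 × 1.046 = £1,443.4800
Growing perpetuity: P = D₁ / (r − g) = £1,443.4800 / (0.063 − 0.046) = £84,910.59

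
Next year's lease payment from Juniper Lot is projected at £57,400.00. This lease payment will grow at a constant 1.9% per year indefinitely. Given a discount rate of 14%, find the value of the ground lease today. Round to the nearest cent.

Growing perpetuity: P = D₁ / (r − g) = £57,400.0000 / (0.14 − 0.019) = £474,380.17

£474380.17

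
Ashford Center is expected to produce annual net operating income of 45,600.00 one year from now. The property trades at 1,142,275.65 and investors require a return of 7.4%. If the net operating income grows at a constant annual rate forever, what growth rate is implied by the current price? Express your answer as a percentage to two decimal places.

P = D₁/(r−g) ⇒ g = r − D₁/P = 0.074 − 45,600.00/1,142,275.65 = 0.034080

3.41%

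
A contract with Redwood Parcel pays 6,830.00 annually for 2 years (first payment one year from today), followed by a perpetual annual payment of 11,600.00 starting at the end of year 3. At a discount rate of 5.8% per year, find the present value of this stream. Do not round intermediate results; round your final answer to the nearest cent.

PV of 2-year annuity: 6,830.00 × [1 − (1+0.058)^−2] / 0.058 = 12557.25573
Perpetuity value at year 2: 11,600.00 / 0.058 = 200000.00000
PV of perpetuity: 200000.00000 / (1+0.058)^2 = 178672.88925
Total PV = 12557.25573 + 178672.88925 = 191230.14498

191230.14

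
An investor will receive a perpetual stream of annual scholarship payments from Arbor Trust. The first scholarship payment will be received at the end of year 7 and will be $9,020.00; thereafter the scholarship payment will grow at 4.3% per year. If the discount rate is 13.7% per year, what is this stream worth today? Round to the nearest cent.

Value at end of year 6: C₁ / (r − g) = $9,020.00 / (0.137 − 0.043) = $95,957.4468
Discount to today: PV = $95,957.4468 / (1 + 0.137)^6 = $95,957.4468 / 2.160542 = $44,413.59

$44413.59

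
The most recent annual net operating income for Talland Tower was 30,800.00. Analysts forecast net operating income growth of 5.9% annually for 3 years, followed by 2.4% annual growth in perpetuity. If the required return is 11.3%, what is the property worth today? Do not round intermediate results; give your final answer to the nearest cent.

D_1 = 32617.20000
D_2 = 34541.61480
D_3 = 36579.57007
Terminal value at year 3: TV = D_3×(1+g_2)/(r−g_2) = 37457.47975/0.089 = 420870.55904
P_0 = D_1/(1+r)^1 + D_2/(1+r)^2 + D_3/(1+r)^3 + TV/(1+r)^3
    = 29305.66038 + 27883.82241 + 26530.96849 + 305255.18802 = 388975.63930

388975.64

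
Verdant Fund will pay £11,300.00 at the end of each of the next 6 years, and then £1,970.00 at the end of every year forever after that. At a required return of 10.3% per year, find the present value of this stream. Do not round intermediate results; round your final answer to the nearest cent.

PV of 6-year annuity: £11,300.00 × [1 − (1+0.103)^−6] / 0.103 = 48784.77508
Perpetuity value at year 6: £1,970.00 / 0.103 = 19126.21359
PV of perpetuity: 19126.21359 / (1+0.103)^6 = 10621.25723
Total PV = 48784.77508 + 10621.25723 = 59406.03231

£59406.03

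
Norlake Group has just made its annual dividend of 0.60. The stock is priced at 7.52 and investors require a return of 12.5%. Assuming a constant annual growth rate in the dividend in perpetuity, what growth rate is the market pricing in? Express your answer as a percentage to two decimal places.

P = D₀(1+g)/(r−g) ⇒ P(r−g) = D₀(1+g) ⇒ g(P+D₀) = P·r − D₀
g = (P·r − D₀)/(P + D₀) = (7.52×0.125 − 0.60) / (7.52 + 0.60) = 0.041872

4.19%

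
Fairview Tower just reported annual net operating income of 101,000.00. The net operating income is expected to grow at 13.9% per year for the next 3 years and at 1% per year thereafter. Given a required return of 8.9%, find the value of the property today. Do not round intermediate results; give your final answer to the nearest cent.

1809102.46

D_1 = 115039.00000
D_2 = 131029.42100
D_3 = 149242.51052
Terminal value at year 3: TV = D_3×(1+g_2)/(r−g_2) = 150734.93562/0.079 = 1908037.15980
P_0 = D_1/(1+r)^1 + D_2/(1+r)^2 + D_3/(1+r)^3 + TV/(1+r)^3
    = 105637.28191 + 110487.47851 + 115560.36549 + 1477417.33098 = 1809102.45689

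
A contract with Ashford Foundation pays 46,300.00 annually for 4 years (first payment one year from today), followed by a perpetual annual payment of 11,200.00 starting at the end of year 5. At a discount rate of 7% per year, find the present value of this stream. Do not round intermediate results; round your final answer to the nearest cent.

PV of 4-year annuity: 46,300.00 × [1 − (1+0.07)^−4] / 0.07 = 156827.88117
Perpetuity value at year 4: 11,200.00 / 0.07 = 160000.00000
PV of perpetuity: 160000.00000 / (1+0.07)^4 = 122063.23393
Total PV = 156827.88117 + 122063.23393 = 278891.11510

278891.12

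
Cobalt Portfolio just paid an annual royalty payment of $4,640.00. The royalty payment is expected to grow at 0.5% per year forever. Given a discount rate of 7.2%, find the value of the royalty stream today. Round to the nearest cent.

D₁ = D₀ × (1 + g) = $4,640.00 × 1.005 = $4,663.2000
Growing perpetuity: P = D₁ / (r − g) = $4,663.2000 / (0.072 − 0.005) = $69,600.00

$69600.00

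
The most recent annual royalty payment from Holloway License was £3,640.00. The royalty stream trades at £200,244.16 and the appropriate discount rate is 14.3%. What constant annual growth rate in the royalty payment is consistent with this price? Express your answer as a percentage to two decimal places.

12.26%

P = D₀(1+g)/(r−g) ⇒ P(r−g) = D₀(1+g) ⇒ g(P+D₀) = P·r − D₀
g = (P·r − D₀)/(P + D₀) = (£200,244.16×0.143 − £3,640.00) / (£200,244.16 + £3,640.00) = 0.122594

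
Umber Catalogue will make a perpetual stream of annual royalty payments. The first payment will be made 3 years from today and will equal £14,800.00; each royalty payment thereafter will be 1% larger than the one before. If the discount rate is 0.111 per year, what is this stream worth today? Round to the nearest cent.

£118716.81

Value at end of year 2: C₁ / (r − g) = £14,800.00 / (0.111 − 0.01) = £146,534.6535
Discount to today: PV = £146,534.6535 / (1 + 0.111)^2 = £146,534.6535 / 1.234321 = £118,716.81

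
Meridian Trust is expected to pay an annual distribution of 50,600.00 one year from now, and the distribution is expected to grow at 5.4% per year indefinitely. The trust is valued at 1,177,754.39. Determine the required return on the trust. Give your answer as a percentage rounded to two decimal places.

P = D₁/(r − g) ⇒ r = D₁/P + g = 50,600.0000/1,177,754.39 + 0.054 = 0.042963 + 0.054 = 0.096963

9.70%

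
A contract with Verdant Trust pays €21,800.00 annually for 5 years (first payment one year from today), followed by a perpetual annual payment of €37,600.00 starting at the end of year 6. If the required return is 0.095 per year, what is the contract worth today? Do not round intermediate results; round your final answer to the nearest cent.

PV of 5-year annuity: €21,800.00 × [1 − (1+0.095)^−5] / 0.095 = 83705.65155
Perpetuity value at year 5: €37,600.00 / 0.095 = 395789.47368
PV of perpetuity: 395789.47368 / (1+0.095)^5 = 251416.42331
Total PV = 83705.65155 + 251416.42331 = 335122.07486

€335122.07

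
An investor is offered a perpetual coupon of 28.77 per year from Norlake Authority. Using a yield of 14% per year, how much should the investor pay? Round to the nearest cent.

205.50

Level perpetuity: PV = C / r = 28.77 / 0.14 = 205.50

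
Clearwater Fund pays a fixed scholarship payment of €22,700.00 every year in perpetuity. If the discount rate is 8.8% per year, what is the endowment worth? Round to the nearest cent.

€257954.55

Level perpetuity: PV = C / r = €22,700.00 / 0.088 = €257,954.55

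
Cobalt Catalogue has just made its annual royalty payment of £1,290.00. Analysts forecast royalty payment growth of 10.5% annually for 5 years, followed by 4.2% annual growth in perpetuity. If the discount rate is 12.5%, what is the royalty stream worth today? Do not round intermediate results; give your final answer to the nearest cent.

£20919.72

D_1 = 1425.45000
D_2 = 1575.12225
D_3 = 1740.51009
D_4 = 1923.26365
D_5 = 2125.20633
Terminal value at year 5: TV = D_5×(1+g_2)/(r−g_2) = 2214.46499/0.083 = 26680.30113
P_0 = D_1/(1+r)^1 + D_2/(1+r)^2 + D_3/(1+r)^3 + D_4/(1+r)^4 + D_5/(1+r)^5 + TV/(1+r)^5
    = 1267.06667 + 1244.54104 + 1222.41586 + 1200.68403 + 1179.33853 + 14805.67169 = 20919.71781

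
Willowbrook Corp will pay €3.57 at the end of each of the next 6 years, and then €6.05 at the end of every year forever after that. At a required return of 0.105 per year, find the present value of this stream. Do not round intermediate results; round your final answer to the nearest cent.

PV of 6-year annuity: €3.57 × [1 − (1+0.105)^−6] / 0.105 = 15.32308
Perpetuity value at year 6: €6.05 / 0.105 = 57.61905
PV of perpetuity: 57.61905 / (1+0.105)^6 = 31.65136
Total PV = 15.32308 + 31.65136 = 46.97444

€46.97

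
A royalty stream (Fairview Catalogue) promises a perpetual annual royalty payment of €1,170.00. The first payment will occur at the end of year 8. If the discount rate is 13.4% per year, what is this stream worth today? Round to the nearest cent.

Value at end of year 7: C / r = €1,170.00 / 0.134 = €8,731.3433
Discount to today: PV = €8,731.3433 / (1 + 0.134)^7 = €8,731.3433 / 2.411523 = €3,620.68

€3620.68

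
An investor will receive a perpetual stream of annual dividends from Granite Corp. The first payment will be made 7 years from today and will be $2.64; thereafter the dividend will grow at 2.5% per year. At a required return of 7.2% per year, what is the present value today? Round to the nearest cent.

$37.01

Value at end of year 6: C₁ / (r − g) = $2.64 / (0.072 − 0.025) = $56.1702
Discount to today: PV = $56.1702 / (1 + 0.072)^6 = $56.1702 / 1.517640 = $37.01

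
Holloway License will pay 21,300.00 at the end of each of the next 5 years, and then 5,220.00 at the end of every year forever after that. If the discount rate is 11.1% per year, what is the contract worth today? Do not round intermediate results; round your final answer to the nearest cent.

PV of 5-year annuity: 21,300.00 × [1 − (1+0.111)^−5] / 0.111 = 78524.97653
Perpetuity value at year 5: 5,220.00 / 0.111 = 47027.02703
PV of perpetuity: 47027.02703 / (1+0.111)^5 = 27782.87785
Total PV = 78524.97653 + 27782.87785 = 106307.85438

106307.85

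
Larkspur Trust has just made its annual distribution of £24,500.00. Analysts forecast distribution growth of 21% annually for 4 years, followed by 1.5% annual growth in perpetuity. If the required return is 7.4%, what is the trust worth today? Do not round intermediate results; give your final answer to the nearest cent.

£812262.07

D_1 = 29645.00000
D_2 = 35870.45000
D_3 = 43403.24450
D_4 = 52517.92584
Terminal value at year 4: TV = D_4×(1+g_2)/(r−g_2) = 53305.69473/0.059 = 903486.35140
P_0 = D_1/(1+r)^1 + D_2/(1+r)^2 + D_3/(1+r)^3 + D_4/(1+r)^4 + TV/(1+r)^4
    = 27602.42086 + 31097.69948 + 35035.58321 + 39472.11888 + 679054.24860 = 812262.07102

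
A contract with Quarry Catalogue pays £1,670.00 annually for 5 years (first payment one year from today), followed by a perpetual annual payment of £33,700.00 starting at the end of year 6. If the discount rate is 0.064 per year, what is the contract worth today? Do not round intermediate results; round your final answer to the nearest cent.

PV of 5-year annuity: £1,670.00 × [1 − (1+0.064)^−5] / 0.064 = 6958.75481
Perpetuity value at year 5: £33,700.00 / 0.064 = 526562.50000
PV of perpetuity: 526562.50000 / (1+0.064)^5 = 386137.32807
Total PV = 6958.75481 + 386137.32807 = 393096.08288

£393096.08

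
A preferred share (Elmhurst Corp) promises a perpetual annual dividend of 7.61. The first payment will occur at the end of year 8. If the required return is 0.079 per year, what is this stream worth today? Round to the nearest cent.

Value at end of year 7: C / r = 7.61 / 0.079 = 96.3291
Discount to today: PV = 96.3291 / (1 + 0.079)^7 = 96.3291 / 1.702747 = 56.57

56.57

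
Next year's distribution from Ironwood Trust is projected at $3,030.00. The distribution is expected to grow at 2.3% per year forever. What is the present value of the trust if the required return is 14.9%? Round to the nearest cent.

Growing perpetuity: P = D₁ / (r − g) = $3,030.0000 / (0.149 − 0.023) = $24,047.62

$24047.62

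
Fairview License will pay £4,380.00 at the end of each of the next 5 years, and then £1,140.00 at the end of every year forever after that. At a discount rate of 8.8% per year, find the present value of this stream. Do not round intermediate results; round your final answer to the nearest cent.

PV of 5-year annuity: £4,380.00 × [1 − (1+0.088)^−5] / 0.088 = 17125.45046
Perpetuity value at year 5: £1,140.00 / 0.088 = 12954.54545
PV of perpetuity: 12954.54545 / (1+0.088)^5 = 8497.23643
Total PV = 17125.45046 + 8497.23643 = 25622.68689

£25622.69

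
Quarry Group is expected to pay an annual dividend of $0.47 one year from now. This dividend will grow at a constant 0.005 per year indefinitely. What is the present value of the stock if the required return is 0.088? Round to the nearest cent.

Growing perpetuity: P = D₁ / (r − g) = $0.4700 / (0.088 − 0.005) = $5.66

$5.66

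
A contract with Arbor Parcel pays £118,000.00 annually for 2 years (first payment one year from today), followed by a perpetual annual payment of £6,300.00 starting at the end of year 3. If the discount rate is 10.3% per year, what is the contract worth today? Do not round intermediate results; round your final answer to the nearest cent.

£254246.89

PV of 2-year annuity: £118,000.00 × [1 − (1+0.103)^−2] / 0.103 = 203971.85949
Perpetuity value at year 2: £6,300.00 / 0.103 = 61165.04854
PV of perpetuity: 61165.04854 / (1+0.103)^2 = 50275.02554
Total PV = 203971.85949 + 50275.02554 = 254246.88503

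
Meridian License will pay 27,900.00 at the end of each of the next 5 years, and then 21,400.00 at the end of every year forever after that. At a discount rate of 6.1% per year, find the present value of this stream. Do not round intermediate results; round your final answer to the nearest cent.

PV of 5-year annuity: 27,900.00 × [1 − (1+0.061)^−5] / 0.061 = 117205.92225
Perpetuity value at year 5: 21,400.00 / 0.061 = 350819.67213
PV of perpetuity: 350819.67213 / (1+0.061)^5 = 260919.78911
Total PV = 117205.92225 + 260919.78911 = 378125.71137

378125.71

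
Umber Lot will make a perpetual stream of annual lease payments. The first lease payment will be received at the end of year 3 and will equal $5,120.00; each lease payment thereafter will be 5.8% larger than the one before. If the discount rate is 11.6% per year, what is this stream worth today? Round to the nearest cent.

$70878.35

Value at end of year 2: C₁ / (r − g) = $5,120.00 / (0.116 − 0.058) = $88,275.8621
Discount to today: PV = $88,275.8621 / (1 + 0.116)^2 = $88,275.8621 / 1.245456 = $70,878.35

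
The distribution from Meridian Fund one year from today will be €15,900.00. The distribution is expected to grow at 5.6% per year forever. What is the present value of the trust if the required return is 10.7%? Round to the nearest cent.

Growing perpetuity: P = D₁ / (r − g) = €15,900.0000 / (0.107 − 0.056) = €311,764.71

€311764.71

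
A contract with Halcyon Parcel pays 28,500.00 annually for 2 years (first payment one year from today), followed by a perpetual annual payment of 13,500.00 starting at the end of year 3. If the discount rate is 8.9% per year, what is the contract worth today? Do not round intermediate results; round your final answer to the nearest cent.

PV of 2-year annuity: 28,500.00 × [1 − (1+0.089)^−2] / 0.089 = 50202.75381
Perpetuity value at year 2: 13,500.00 / 0.089 = 151685.39326
PV of perpetuity: 151685.39326 / (1+0.089)^2 = 127905.14145
Total PV = 50202.75381 + 127905.14145 = 178107.89526

178107.90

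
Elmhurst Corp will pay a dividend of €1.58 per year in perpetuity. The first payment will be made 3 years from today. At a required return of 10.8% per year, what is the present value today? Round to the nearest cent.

€11.92

Value at end of year 2: C / r = €1.58 / 0.108 = €14.6296
Discount to today: PV = €14.6296 / (1 + 0.108)^2 = €14.6296 / 1.227664 = €11.92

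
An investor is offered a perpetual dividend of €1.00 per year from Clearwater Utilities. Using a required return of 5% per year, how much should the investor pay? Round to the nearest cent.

Level perpetuity: PV = C / r = €1.00 / 0.05 = €20.00

€20.00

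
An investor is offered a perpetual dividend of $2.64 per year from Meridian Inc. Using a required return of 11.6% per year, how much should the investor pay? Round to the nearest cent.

Level perpetuity: PV = C / r = $2.64 / 0.116 = $22.76

$22.76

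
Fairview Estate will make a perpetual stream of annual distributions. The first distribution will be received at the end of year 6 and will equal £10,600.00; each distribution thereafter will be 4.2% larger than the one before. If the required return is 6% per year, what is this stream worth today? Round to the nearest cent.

£440052.04

Value at end of year 5: C₁ / (r − g) = £10,600.00 / (0.06 − 0.042) = £588,888.8889
Discount to today: PV = £588,888.8889 / (1 + 0.06)^5 = £588,888.8889 / 1.338226 = £440,052.04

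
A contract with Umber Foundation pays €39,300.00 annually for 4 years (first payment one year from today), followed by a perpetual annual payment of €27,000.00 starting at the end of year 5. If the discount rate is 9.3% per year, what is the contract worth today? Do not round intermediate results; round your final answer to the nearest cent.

PV of 4-year annuity: €39,300.00 × [1 − (1+0.093)^−4] / 0.093 = 126487.09035
Perpetuity value at year 4: €27,000.00 / 0.093 = 290322.58065
PV of perpetuity: 290322.58065 / (1+0.093)^4 = 203423.05292
Total PV = 126487.09035 + 203423.05292 = 329910.14327

€329910.14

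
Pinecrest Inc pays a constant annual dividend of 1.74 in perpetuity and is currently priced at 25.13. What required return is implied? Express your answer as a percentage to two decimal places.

6.92%

P = C/r ⇒ r = C/P = 1.74/25.13 = 0.069240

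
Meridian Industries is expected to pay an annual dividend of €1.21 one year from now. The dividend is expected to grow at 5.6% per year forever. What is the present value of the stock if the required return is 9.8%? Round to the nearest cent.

Growing perpetuity: P = D₁ / (r − g) = €1.2100 / (0.098 − 0.056) = €28.81

€28.81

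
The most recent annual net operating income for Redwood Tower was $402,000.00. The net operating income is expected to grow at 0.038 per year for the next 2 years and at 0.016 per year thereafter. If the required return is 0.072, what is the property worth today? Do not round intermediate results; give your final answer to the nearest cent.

$7604276.79

D_1 = 417276.00000
D_2 = 433132.48800
Terminal value at year 2: TV = D_2×(1+g_2)/(r−g_2) = 440062.60781/0.056 = 7858260.85371
P_0 = D_1/(1+r)^1 + D_2/(1+r)^2 + TV/(1+r)^2
    = 389250.00000 + 376904.38433 + 6838122.40139 = 7604276.78571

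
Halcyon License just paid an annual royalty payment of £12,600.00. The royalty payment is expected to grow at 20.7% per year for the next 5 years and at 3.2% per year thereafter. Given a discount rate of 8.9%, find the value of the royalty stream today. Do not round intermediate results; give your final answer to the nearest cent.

£468257.50

D_1 = 15208.20000
D_2 = 18356.29740
D_3 = 22156.05096
D_4 = 26742.35351
D_5 = 32278.02069
Terminal value at year 5: TV = D_5×(1+g_2)/(r−g_2) = 33310.91735/0.057 = 584402.05877
P_0 = D_1/(1+r)^1 + D_2/(1+r)^2 + D_3/(1+r)^3 + D_4/(1+r)^4 + D_5/(1+r)^5 + TV/(1+r)^5
    = 13965.28926 + 15478.51619 + 17155.71078 + 19014.63996 + 21074.99580 + 381568.34508 = 468257.49707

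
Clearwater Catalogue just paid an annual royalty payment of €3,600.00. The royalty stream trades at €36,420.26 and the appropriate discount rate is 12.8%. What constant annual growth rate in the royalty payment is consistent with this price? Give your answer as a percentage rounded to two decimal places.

2.65%

P = D₀(1+g)/(r−g) ⇒ P(r−g) = D₀(1+g) ⇒ g(P+D₀) = P·r − D₀
g = (P·r − D₀)/(P + D₀) = (€36,420.26×0.128 − €3,600.00) / (€36,420.26 + €3,600.00) = 0.026531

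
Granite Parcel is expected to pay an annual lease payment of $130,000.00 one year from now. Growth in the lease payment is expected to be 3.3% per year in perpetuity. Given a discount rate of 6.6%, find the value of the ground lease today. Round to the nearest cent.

Growing perpetuity: P = D₁ / (r − g) = $130,000.0000 / (0.066 − 0.033) = $3,939,393.94

$3939393.94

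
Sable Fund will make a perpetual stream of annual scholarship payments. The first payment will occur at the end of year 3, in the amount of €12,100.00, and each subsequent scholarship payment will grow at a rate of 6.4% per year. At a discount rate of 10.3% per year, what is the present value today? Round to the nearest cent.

€255017.36

Value at end of year 2: C₁ / (r − g) = €12,100.00 / (0.103 − 0.064) = €310,256.4103
Discount to today: PV = €310,256.4103 / (1 + 0.103)^2 = €310,256.4103 / 1.216609 = €255,017.36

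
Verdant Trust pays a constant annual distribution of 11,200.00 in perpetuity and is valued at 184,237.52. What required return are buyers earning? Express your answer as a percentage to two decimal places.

6.08%

P = C/r ⇒ r = C/P = 11,200.00/184,237.52 = 0.060791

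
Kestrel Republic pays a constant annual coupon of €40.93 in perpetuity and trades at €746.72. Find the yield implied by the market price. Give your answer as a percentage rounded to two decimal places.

P = C/r ⇒ r = C/P = €40.93/€746.72 = 0.054813

5.48%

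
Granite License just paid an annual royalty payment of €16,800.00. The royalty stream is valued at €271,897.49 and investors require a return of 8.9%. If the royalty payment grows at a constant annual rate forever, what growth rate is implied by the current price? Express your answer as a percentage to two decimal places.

2.56%

P = D₀(1+g)/(r−g) ⇒ P(r−g) = D₀(1+g) ⇒ g(P+D₀) = P·r − D₀
g = (P·r − D₀)/(P + D₀) = (€271,897.49×0.089 − €16,800.00) / (€271,897.49 + €16,800.00) = 0.025628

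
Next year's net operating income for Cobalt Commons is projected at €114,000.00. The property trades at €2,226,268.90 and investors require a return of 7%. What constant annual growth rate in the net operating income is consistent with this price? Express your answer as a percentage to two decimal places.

P = D₁/(r−g) ⇒ g = r − D₁/P = 0.07 − €114,000.00/€2,226,268.90 = 0.018793

1.88%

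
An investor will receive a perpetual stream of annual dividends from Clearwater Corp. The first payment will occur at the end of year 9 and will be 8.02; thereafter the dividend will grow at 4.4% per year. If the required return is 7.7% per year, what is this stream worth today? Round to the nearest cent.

134.26

Value at end of year 8: C₁ / (r − g) = 8.02 / (0.077 − 0.044) = 243.0303
Discount to today: PV = 243.0303 / (1 + 0.077)^8 = 243.0303 / 1.810196 = 134.26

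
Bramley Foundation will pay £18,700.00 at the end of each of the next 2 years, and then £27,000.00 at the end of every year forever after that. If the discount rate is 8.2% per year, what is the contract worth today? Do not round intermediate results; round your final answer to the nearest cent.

£314507.68

PV of 2-year annuity: £18,700.00 × [1 − (1+0.082)^−2] / 0.082 = 33255.83143
Perpetuity value at year 2: £27,000.00 / 0.082 = 329268.29268
PV of perpetuity: 329268.29268 / (1+0.082)^2 = 281251.85157
Total PV = 33255.83143 + 281251.85157 = 314507.68301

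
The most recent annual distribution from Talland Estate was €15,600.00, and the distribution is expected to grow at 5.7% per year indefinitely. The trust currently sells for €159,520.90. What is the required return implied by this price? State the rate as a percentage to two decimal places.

16.04%

D₁ = €15,600.00 × 1.057 = €16,489.2000
P = D₁/(r − g) ⇒ r = D₁/P + g = €16,489.2000/€159,520.90 + 0.057 = 0.103367 + 0.057 = 0.160367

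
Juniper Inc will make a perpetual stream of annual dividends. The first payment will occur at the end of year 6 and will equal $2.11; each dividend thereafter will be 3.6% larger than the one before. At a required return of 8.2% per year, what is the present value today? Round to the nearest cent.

Value at end of year 5: C₁ / (r − g) = $2.11 / (0.082 − 0.036) = $45.8696
Discount to today: PV = $45.8696 / (1 + 0.082)^5 = $45.8696 / 1.482983 = $30.93

$30.93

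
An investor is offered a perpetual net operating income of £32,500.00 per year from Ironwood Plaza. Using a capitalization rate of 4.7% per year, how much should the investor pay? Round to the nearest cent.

Level perpetuity: PV = C / r = £32,500.00 / 0.047 = £691,489.36

£691489.36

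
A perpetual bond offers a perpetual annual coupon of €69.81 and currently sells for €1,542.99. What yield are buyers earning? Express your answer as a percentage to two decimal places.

P = C/r ⇒ r = C/P = €69.81/€1,542.99 = 0.045243

4.52%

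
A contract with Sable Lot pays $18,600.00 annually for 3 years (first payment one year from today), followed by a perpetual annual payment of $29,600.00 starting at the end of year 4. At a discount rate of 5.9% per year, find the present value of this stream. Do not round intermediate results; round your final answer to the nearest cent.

PV of 3-year annuity: $18,600.00 × [1 − (1+0.059)^−3] / 0.059 = 49810.15227
Perpetuity value at year 3: $29,600.00 / 0.059 = 501694.91525
PV of perpetuity: 501694.91525 / (1+0.059)^3 = 422427.14605
Total PV = 49810.15227 + 422427.14605 = 472237.29832

$472237.30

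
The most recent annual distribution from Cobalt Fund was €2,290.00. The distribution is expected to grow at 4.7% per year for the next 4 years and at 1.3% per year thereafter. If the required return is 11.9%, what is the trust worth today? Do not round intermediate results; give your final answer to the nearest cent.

D_1 = 2397.63000
D_2 = 2510.31861
D_3 = 2628.30358
D_4 = 2751.83385
Terminal value at year 4: TV = D_4×(1+g_2)/(r−g_2) = 2787.60769/0.106 = 26298.18579
P_0 = D_1/(1+r)^1 + D_2/(1+r)^2 + D_3/(1+r)^3 + D_4/(1+r)^4 + TV/(1+r)^4
    = 2142.65416 + 2004.78901 + 1875.79454 + 1755.09999 + 16772.79516 = 24551.13285

€24551.13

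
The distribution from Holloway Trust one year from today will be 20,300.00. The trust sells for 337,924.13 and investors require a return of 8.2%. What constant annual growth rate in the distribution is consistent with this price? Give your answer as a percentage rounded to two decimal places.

P = D₁/(r−g) ⇒ g = r − D₁/P = 0.082 − 20,300.00/337,924.13 = 0.021927

2.19%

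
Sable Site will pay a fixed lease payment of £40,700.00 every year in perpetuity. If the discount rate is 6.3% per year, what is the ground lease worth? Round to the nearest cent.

£646031.75

Level perpetuity: PV = C / r = £40,700.00 / 0.063 = £646,031.75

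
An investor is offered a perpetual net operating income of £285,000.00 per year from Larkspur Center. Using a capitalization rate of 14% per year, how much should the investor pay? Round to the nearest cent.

Level perpetuity: PV = C / r = £285,000.00 / 0.14 = £2,035,714.29

£2035714.29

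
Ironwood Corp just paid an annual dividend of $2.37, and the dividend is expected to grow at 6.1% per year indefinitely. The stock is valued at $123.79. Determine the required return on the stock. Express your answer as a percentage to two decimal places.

8.13%

D₁ = $2.37 × 1.061 = $2.5146
P = D₁/(r − g) ⇒ r = D₁/P + g = $2.5146/$123.79 + 0.061 = 0.020313 + 0.061 = 0.081313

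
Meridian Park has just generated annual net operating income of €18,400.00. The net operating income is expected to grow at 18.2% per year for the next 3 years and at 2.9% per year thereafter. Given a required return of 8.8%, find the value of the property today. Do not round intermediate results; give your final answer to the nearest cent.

D_1 = 21748.80000
D_2 = 25707.08160
D_3 = 30385.77045
Terminal value at year 3: TV = D_3×(1+g_2)/(r−g_2) = 31266.95779/0.059 = 529948.43719
P_0 = D_1/(1+r)^1 + D_2/(1+r)^2 + D_3/(1+r)^3 + TV/(1+r)^3
    = 19989.70588 + 21716.75768 + 23593.02167 + 411478.29316 = 476777.77838

€476777.78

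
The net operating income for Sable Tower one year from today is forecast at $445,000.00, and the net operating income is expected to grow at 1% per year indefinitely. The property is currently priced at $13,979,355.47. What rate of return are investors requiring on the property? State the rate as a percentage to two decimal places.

4.18%

P = D₁/(r − g) ⇒ r = D₁/P + g = $445,000.0000/$13,979,355.47 + 0.01 = 0.031833 + 0.01 = 0.041833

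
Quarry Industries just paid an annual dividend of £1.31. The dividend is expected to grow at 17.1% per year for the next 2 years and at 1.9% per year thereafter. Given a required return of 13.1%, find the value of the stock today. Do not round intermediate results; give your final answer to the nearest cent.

D_1 = 1.53401
D_2 = 1.79633
Terminal value at year 2: TV = D_2×(1+g_2)/(r−g_2) = 1.83046/0.112 = 16.34336
P_0 = D_1/(1+r)^1 + D_2/(1+r)^2 + TV/(1+r)^2
    = 1.35633 + 1.40430 + 12.77662 = 15.53725

£15.54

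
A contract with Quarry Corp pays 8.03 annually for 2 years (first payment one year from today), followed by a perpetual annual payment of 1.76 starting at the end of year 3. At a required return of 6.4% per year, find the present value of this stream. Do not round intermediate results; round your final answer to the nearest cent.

38.93

PV of 2-year annuity: 8.03 × [1 − (1+0.064)^−2] / 0.064 = 14.64003
Perpetuity value at year 2: 1.76 / 0.064 = 27.50000
PV of perpetuity: 27.50000 / (1+0.064)^2 = 24.29123
Total PV = 14.64003 + 24.29123 = 38.93126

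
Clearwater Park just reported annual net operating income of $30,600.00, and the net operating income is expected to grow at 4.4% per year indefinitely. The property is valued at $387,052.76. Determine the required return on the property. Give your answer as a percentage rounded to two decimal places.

12.65%

D₁ = $30,600.00 × 1.044 = $31,946.4000
P = D₁/(r − g) ⇒ r = D₁/P + g = $31,946.4000/$387,052.76 + 0.044 = 0.082538 + 0.044 = 0.126538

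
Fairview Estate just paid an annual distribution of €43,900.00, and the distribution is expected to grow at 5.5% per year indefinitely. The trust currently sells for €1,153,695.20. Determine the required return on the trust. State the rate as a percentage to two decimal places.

9.51%

D₁ = €43,900.00 × 1.055 = €46,314.5000
P = D₁/(r − g) ⇒ r = D₁/P + g = €46,314.5000/€1,153,695.20 + 0.055 = 0.040144 + 0.055 = 0.095144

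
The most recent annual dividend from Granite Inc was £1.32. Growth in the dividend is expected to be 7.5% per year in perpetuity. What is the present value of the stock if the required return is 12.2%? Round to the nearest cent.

£30.19

D₁ = D₀ × (1 + g) = £1.32 × 1.075 = £1.4190
Growing perpetuity: P = D₁ / (r − g) = £1.4190 / (0.122 − 0.075) = £30.19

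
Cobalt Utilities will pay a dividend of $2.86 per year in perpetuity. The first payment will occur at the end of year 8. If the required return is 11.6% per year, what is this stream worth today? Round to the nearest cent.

Value at end of year 7: C / r = $2.86 / 0.116 = $24.6552
Discount to today: PV = $24.6552 / (1 + 0.116)^7 = $24.6552 / 2.156003 = $11.44

$11.44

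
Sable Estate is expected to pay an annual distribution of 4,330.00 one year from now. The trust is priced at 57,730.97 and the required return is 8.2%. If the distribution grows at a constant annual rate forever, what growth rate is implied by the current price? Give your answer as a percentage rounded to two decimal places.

P = D₁/(r−g) ⇒ g = r − D₁/P = 0.082 − 4,330.00/57,730.97 = 0.006997

0.70%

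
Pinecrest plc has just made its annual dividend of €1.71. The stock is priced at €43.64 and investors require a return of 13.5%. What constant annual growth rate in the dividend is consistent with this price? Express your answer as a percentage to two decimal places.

P = D₀(1+g)/(r−g) ⇒ P(r−g) = D₀(1+g) ⇒ g(P+D₀) = P·r − D₀
g = (P·r − D₀)/(P + D₀) = (€43.64×0.135 − €1.71) / (€43.64 + €1.71) = 0.092203

9.22%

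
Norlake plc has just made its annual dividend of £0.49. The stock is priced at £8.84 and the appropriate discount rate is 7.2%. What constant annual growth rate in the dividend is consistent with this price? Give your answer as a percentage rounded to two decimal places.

P = D₀(1+g)/(r−g) ⇒ P(r−g) = D₀(1+g) ⇒ g(P+D₀) = P·r − D₀
g = (P·r − D₀)/(P + D₀) = (£8.84×0.072 − £0.49) / (£8.84 + £0.49) = 0.015700

1.57%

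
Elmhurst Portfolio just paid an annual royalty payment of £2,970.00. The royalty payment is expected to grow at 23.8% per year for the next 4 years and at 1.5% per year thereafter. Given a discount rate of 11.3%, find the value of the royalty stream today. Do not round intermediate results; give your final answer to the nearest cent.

D_1 = 3676.86000
D_2 = 4551.95268
D_3 = 5635.31742
D_4 = 6976.52296
Terminal value at year 4: TV = D_4×(1+g_2)/(r−g_2) = 7081.17081/0.098 = 72256.84498
P_0 = D_1/(1+r)^1 + D_2/(1+r)^2 + D_3/(1+r)^3 + D_4/(1+r)^4 + TV/(1+r)^4
    = 3303.55795 + 3674.57749 + 4087.26588 + 4546.30293 + 47086.70896 = 62698.41322

£62698.41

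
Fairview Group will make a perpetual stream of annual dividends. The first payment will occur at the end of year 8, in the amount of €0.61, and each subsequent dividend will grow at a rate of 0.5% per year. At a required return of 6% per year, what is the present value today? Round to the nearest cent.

€7.38

Value at end of year 7: C₁ / (r − g) = €0.61 / (0.06 − 0.005) = €11.0909
Discount to today: PV = €11.0909 / (1 + 0.06)^7 = €11.0909 / 1.503630 = €7.38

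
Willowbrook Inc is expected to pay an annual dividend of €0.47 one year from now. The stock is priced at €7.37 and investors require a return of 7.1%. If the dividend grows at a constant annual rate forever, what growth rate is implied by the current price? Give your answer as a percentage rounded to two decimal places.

P = D₁/(r−g) ⇒ g = r − D₁/P = 0.071 − €0.47/€7.37 = 0.007228

0.72%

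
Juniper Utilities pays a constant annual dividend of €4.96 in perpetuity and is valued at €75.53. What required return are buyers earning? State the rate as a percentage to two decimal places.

6.57%

P = C/r ⇒ r = C/P = €4.96/€75.53 = 0.065669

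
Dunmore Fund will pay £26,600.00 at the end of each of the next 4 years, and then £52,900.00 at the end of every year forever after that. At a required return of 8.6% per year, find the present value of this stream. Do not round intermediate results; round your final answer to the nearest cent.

PV of 4-year annuity: £26,600.00 × [1 − (1+0.086)^−4] / 0.086 = 86938.62940
Perpetuity value at year 4: £52,900.00 / 0.086 = 615116.27907
PV of perpetuity: 615116.27907 / (1+0.086)^4 = 442219.53113
Total PV = 86938.62940 + 442219.53113 = 529158.16053

£529158.16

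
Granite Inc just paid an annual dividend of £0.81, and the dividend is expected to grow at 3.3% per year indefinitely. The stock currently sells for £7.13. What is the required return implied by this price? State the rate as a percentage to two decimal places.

15.04%

D₁ = £0.81 × 1.033 = £0.8367
P = D₁/(r − g) ⇒ r = D₁/P + g = £0.8367/£7.13 + 0.033 = 0.117353 + 0.033 = 0.150353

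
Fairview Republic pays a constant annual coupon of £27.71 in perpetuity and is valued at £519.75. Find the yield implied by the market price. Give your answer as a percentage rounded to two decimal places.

P = C/r ⇒ r = C/P = £27.71/£519.75 = 0.053314

5.33%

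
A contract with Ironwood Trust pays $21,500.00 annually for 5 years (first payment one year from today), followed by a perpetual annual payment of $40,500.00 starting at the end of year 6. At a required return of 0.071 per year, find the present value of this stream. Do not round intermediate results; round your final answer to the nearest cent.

PV of 5-year annuity: $21,500.00 × [1 − (1+0.071)^−5] / 0.071 = 87918.71170
Perpetuity value at year 5: $40,500.00 / 0.071 = 570422.53521
PV of perpetuity: 570422.53521 / (1+0.071)^5 = 404808.21783
Total PV = 87918.71170 + 404808.21783 = 492726.92953

$492726.93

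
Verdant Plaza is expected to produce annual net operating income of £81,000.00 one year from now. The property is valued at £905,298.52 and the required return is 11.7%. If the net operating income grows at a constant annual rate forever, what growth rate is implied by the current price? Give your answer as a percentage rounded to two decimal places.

P = D₁/(r−g) ⇒ g = r − D₁/P = 0.117 − £81,000.00/£905,298.52 = 0.027527

2.75%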